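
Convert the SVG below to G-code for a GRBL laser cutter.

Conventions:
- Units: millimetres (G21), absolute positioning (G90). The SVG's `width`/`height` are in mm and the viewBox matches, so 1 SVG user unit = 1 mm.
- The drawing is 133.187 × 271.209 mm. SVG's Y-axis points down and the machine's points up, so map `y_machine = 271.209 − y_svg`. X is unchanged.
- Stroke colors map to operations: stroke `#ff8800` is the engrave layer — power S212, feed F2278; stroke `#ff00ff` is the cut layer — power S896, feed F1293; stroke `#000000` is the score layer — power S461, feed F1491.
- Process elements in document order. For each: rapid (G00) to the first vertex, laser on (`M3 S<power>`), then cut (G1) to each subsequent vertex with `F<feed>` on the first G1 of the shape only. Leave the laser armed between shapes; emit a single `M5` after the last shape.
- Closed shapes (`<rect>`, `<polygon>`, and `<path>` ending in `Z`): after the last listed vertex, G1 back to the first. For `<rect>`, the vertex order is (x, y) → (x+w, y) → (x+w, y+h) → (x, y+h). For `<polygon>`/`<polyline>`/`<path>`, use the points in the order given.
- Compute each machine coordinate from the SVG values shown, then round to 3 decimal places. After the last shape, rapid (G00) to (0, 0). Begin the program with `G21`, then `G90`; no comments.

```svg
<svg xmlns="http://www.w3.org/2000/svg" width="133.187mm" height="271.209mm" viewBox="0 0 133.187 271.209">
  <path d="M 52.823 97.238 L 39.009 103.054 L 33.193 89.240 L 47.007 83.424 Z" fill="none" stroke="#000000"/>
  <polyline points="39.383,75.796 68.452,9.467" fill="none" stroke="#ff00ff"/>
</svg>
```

viewBox `0 0 133.187 271.209` with mm width/height → 1 unit = 1 mm. Flip: y_m = 271.209 − y_svg.

**Shape 1** — `<path>` regular polygon, stroke `#000000` → score (S461, F1491). Machine vertices: (52.823,173.971) → (39.009,168.155) → (33.193,181.969) → (47.007,187.785) → (52.823,173.971). Closed: final G1 returns to the first vertex.

**Shape 2** — `<polyline>` line segment, stroke `#ff00ff` → cut (S896, F1293). Machine vertices: (39.383,195.413) → (68.452,261.742). Open path.

G21
G90
G00 X52.823 Y173.971
M3 S461
G1 X39.009 Y168.155 F1491
G1 X33.193 Y181.969
G1 X47.007 Y187.785
G1 X52.823 Y173.971
G00 X39.383 Y195.413
M3 S896
G1 X68.452 Y261.742 F1293
M5
G00 X0.000 Y0.000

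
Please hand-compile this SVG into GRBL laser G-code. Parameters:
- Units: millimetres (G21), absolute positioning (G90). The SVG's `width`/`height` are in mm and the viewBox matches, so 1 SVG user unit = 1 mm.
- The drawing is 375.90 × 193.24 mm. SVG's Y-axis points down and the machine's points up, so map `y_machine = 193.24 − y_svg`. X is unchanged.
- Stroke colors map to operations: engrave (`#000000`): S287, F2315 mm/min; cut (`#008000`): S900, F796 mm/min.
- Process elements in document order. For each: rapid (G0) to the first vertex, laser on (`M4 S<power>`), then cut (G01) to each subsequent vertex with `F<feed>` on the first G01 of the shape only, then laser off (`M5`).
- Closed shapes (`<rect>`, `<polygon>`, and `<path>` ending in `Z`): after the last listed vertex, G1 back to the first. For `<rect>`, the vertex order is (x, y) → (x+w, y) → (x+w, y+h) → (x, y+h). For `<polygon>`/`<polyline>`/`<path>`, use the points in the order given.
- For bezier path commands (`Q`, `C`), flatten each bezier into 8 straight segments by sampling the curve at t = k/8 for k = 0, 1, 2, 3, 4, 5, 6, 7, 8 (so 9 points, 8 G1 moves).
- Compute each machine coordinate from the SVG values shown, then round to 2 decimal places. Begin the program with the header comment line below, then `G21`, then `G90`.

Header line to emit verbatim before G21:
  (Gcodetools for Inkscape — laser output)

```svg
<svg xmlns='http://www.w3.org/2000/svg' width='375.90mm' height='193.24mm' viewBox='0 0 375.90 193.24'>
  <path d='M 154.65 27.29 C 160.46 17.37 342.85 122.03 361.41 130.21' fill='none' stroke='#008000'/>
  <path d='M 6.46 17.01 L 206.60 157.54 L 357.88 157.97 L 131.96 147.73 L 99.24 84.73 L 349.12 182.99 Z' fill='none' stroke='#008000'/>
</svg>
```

1 u = 1 mm; y_m = 193.24 − y.

[1] `<path>` cubic bezier, #008000→cut S900 F796: (154.65,165.95) → (164.44,164.71) → (186.80,155.20) → (217.73,139.90) → (253.25,121.28) → (289.37,101.80) → (322.09,83.96) → (347.44,70.21) → (361.41,63.03)

[2] `<path>` closed polygon, #008000→cut S900 F796: (6.46,176.23) → (206.60,35.70) → (357.88,35.27) → (131.96,45.51) → (99.24,108.51) → (349.12,10.25) → (6.46,176.23) (closed)

(Gcodetools for Inkscape — laser output)
G21
G90
G0 X154.65 Y165.95
M4 S900
G01 X164.44 Y164.71 F796
G01 X186.80 Y155.20
G01 X217.73 Y139.90
G01 X253.25 Y121.28
G01 X289.37 Y101.80
G01 X322.09 Y83.96
G01 X347.44 Y70.21
G01 X361.41 Y63.03
M5
G0 X6.46 Y176.23
M4 S900
G01 X206.60 Y35.70 F796
G01 X357.88 Y35.27
G01 X131.96 Y45.51
G01 X99.24 Y108.51
G01 X349.12 Y10.25
G01 X6.46 Y176.23
M5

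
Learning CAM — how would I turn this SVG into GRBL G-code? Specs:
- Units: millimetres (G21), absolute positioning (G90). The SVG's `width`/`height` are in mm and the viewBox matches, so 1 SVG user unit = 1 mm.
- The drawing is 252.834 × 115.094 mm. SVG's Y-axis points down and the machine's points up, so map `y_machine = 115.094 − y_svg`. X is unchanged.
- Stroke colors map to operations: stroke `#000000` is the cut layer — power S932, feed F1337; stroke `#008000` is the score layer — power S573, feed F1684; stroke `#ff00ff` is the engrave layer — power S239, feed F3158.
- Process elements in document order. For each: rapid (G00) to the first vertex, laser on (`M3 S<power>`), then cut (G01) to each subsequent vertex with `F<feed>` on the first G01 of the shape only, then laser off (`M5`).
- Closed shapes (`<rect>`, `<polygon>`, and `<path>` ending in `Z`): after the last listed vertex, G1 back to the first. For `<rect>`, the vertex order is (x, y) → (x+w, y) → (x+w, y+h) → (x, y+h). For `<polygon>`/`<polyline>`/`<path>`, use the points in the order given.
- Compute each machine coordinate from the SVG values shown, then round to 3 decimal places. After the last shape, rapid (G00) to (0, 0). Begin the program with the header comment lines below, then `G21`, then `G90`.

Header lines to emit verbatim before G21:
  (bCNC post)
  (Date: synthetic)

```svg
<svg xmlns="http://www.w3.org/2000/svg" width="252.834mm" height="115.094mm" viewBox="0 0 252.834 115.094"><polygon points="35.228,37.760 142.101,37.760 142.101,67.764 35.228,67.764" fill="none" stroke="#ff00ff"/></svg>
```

(bCNC post)
(Date: synthetic)
G21
G90
G00 X35.228 Y77.334
M3 S239
G01 X142.101 Y77.334 F3158
G01 X142.101 Y47.330
G01 X35.228 Y47.330
G01 X35.228 Y77.334
M5
G00 X0.000 Y0.000

Since the viewBox matches the mm dimensions, user units are millimetres directly. The only transform is the Y-flip y_m = 115.094 − y_svg.

Shape 1 is a rectangle drawn with `<polygon>`. Its stroke #ff00ff means engrave at S239, F3158. After flipping Y the toolpath is (35.228,77.334) → (142.101,77.334) → (142.101,47.330) → (35.228,47.330) → (35.228,77.334), returning to the start.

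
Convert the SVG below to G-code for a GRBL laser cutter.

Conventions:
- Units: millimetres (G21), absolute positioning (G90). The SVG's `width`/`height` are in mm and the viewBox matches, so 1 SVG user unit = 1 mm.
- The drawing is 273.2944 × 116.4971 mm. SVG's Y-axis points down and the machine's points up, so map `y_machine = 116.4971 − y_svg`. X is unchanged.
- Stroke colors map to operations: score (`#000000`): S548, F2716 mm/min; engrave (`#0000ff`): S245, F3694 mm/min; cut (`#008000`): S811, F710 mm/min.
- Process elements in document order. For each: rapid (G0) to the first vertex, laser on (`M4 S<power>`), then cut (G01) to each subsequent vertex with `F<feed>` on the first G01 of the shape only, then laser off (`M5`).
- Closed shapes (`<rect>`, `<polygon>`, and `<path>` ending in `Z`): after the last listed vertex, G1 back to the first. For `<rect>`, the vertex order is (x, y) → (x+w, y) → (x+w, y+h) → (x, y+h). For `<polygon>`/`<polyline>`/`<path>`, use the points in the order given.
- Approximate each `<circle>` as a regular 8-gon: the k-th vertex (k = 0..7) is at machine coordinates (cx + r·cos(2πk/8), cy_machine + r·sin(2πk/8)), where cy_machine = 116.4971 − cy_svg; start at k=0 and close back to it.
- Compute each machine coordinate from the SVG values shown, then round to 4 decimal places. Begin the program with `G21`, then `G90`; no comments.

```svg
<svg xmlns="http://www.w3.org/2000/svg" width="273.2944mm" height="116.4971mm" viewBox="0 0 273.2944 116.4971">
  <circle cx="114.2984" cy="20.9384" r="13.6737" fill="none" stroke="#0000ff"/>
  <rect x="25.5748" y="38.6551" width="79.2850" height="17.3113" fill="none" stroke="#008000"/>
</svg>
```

1 u = 1 mm; y_m = 116.4971 − y.

[1] `<circle>` circle, #0000ff→engrave S245 F3694: (127.9721,95.5587) → (123.9672,105.2275) → (114.2984,109.2324) → (104.6296,105.2275) → (100.6247,95.5587) → (104.6296,85.8899) → (114.2984,81.8850) → (123.9672,85.8899) → (127.9721,95.5587) (closed)

[2] `<rect>` rectangle, #008000→cut S811 F710: (25.5748,77.8420) → (104.8598,77.8420) → (104.8598,60.5307) → (25.5748,60.5307) → (25.5748,77.8420) (closed)

G21
G90
G0 X127.9721 Y95.5587
M4 S245
G01 X123.9672 Y105.2275 F3694
G01 X114.2984 Y109.2324
G01 X104.6296 Y105.2275
G01 X100.6247 Y95.5587
G01 X104.6296 Y85.8899
G01 X114.2984 Y81.8850
G01 X123.9672 Y85.8899
G01 X127.9721 Y95.5587
M5
G0 X25.5748 Y77.8420
M4 S811
G01 X104.8598 Y77.8420 F710
G01 X104.8598 Y60.5307
G01 X25.5748 Y60.5307
G01 X25.5748 Y77.8420
M5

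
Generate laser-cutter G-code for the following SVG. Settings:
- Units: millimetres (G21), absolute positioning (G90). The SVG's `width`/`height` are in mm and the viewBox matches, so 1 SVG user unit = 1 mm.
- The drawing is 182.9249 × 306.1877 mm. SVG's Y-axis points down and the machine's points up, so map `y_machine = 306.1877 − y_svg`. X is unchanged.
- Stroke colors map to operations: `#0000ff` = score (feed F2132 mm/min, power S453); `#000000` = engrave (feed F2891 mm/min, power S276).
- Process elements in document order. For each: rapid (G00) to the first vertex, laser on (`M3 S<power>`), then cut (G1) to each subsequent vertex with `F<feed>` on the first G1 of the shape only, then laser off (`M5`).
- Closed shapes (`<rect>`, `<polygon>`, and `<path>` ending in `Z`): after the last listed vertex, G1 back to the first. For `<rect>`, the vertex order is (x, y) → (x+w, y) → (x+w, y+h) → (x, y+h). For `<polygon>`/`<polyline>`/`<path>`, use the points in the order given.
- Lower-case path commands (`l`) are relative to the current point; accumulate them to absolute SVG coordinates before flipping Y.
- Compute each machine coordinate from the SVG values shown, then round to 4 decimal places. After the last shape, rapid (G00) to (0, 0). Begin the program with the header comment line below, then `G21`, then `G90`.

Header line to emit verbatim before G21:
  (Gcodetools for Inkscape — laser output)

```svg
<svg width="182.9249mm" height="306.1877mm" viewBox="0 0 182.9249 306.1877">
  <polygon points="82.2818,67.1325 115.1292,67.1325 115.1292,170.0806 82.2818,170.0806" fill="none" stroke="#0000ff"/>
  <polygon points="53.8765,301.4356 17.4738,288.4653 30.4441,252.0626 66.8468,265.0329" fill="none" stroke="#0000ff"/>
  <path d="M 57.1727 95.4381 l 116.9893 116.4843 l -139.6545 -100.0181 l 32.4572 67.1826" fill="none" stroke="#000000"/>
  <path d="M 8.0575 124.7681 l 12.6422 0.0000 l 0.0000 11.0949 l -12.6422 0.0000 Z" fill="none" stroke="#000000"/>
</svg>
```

viewBox `0 0 182.9249 306.1877` with mm width/height → 1 unit = 1 mm. Flip: y_m = 306.1877 − y_svg.

**Shape 1** — `<polygon>` rectangle, stroke `#0000ff` → score (S453, F2132). Machine vertices: (82.2818,239.0552) → (115.1292,239.0552) → (115.1292,136.1071) → (82.2818,136.1071) → (82.2818,239.0552). Closed: final G1 returns to the first vertex.

**Shape 2** — `<polygon>` regular polygon, stroke `#0000ff` → score (S453, F2132). Machine vertices: (53.8765,4.7521) → (17.4738,17.7224) → (30.4441,54.1251) → (66.8468,41.1548) → (53.8765,4.7521). Closed: final G1 returns to the first vertex.

**Shape 3** — `<path>` open polyline, stroke `#000000` → engrave (S276, F2891). Machine vertices: (57.1727,210.7496) → (174.1620,94.2653) → (34.5075,194.2834) → (66.9647,127.1008). Open path.

**Shape 4** — `<path>` rectangle, stroke `#000000` → engrave (S276, F2891). Machine vertices: (8.0575,181.4196) → (20.6997,181.4196) → (20.6997,170.3247) → (8.0575,170.3247) → (8.0575,181.4196). Closed: final G1 returns to the first vertex.

(Gcodetools for Inkscape — laser output)
G21
G90
G00 X82.2818 Y239.0552
M3 S453
G1 X115.1292 Y239.0552 F2132
G1 X115.1292 Y136.1071
G1 X82.2818 Y136.1071
G1 X82.2818 Y239.0552
M5
G00 X53.8765 Y4.7521
M3 S453
G1 X17.4738 Y17.7224 F2132
G1 X30.4441 Y54.1251
G1 X66.8468 Y41.1548
G1 X53.8765 Y4.7521
M5
G00 X57.1727 Y210.7496
M3 S276
G1 X174.1620 Y94.2653 F2891
G1 X34.5075 Y194.2834
G1 X66.9647 Y127.1008
M5
G00 X8.0575 Y181.4196
M3 S276
G1 X20.6997 Y181.4196 F2891
G1 X20.6997 Y170.3247
G1 X8.0575 Y170.3247
G1 X8.0575 Y181.4196
M5
G00 X0.0000 Y0.0000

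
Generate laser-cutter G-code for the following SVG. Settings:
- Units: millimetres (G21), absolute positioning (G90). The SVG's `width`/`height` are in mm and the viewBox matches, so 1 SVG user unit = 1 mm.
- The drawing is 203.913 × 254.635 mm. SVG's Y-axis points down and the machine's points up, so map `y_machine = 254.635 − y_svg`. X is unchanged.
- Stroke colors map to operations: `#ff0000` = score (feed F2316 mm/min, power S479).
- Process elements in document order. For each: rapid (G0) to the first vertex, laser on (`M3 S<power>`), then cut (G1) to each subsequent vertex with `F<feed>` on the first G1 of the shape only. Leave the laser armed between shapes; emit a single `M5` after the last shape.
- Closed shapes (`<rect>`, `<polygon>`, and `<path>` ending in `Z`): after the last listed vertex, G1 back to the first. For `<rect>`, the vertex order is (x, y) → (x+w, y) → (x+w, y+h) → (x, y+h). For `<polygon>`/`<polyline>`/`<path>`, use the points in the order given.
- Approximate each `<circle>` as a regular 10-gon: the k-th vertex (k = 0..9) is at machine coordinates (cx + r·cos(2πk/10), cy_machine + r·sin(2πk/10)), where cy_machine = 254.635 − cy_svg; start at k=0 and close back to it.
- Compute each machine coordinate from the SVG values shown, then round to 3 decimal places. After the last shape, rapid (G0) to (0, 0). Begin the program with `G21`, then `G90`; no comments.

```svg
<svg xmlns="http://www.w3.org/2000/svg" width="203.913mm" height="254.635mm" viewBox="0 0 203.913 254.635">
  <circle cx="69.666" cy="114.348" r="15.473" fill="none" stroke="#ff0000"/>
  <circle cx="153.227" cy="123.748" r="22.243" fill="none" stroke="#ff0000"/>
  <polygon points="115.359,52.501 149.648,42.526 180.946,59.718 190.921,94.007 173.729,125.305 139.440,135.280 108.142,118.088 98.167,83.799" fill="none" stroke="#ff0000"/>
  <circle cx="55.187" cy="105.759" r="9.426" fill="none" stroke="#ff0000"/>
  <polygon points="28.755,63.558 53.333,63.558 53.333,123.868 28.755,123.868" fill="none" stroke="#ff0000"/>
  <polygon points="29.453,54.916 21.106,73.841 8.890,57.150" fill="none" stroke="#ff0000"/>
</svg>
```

1 u = 1 mm; y_m = 254.635 − y.

[1] `<circle>` circle, #ff0000→score S479 F2316: (85.139,140.287) → (82.184,149.382) → (74.447,155.003) → (64.885,155.003) → (57.148,149.382) → (54.193,140.287) → (57.148,131.192) → (64.885,125.571) → (74.447,125.571) → (82.184,131.192) → (85.139,140.287) (closed)

[2] `<circle>` circle, #ff0000→score S479 F2316: (175.470,130.887) → (171.222,143.961) → (160.100,152.041) → (146.354,152.041) → (135.232,143.961) → (130.984,130.887) → (135.232,117.813) → (146.354,109.733) → (160.100,109.733) → (171.222,117.813) → (175.470,130.887) (closed)

[3] `<polygon>` regular polygon, #ff0000→score S479 F2316: (115.359,202.134) → (149.648,212.109) → (180.946,194.917) → (190.921,160.628) → (173.729,129.330) → (139.440,119.355) → (108.142,136.547) → (98.167,170.836) → (115.359,202.134) (closed)

[4] `<circle>` circle, #ff0000→score S479 F2316: (64.613,148.876) → (62.813,154.416) → (58.100,157.841) → (52.274,157.841) → (47.561,154.416) → (45.761,148.876) → (47.561,143.336) → (52.274,139.911) → (58.100,139.911) → (62.813,143.336) → (64.613,148.876) (closed)

[5] `<polygon>` rectangle, #ff0000→score S479 F2316: (28.755,191.077) → (53.333,191.077) → (53.333,130.767) → (28.755,130.767) → (28.755,191.077) (closed)

[6] `<polygon>` regular polygon, #ff0000→score S479 F2316: (29.453,199.719) → (21.106,180.794) → (8.890,197.485) → (29.453,199.719) (closed)

G21
G90
G0 X85.139 Y140.287
M3 S479
G1 X82.184 Y149.382 F2316
G1 X74.447 Y155.003
G1 X64.885 Y155.003
G1 X57.148 Y149.382
G1 X54.193 Y140.287
G1 X57.148 Y131.192
G1 X64.885 Y125.571
G1 X74.447 Y125.571
G1 X82.184 Y131.192
G1 X85.139 Y140.287
G0 X175.470 Y130.887
M3 S479
G1 X171.222 Y143.961 F2316
G1 X160.100 Y152.041
G1 X146.354 Y152.041
G1 X135.232 Y143.961
G1 X130.984 Y130.887
G1 X135.232 Y117.813
G1 X146.354 Y109.733
G1 X160.100 Y109.733
G1 X171.222 Y117.813
G1 X175.470 Y130.887
G0 X115.359 Y202.134
M3 S479
G1 X149.648 Y212.109 F2316
G1 X180.946 Y194.917
G1 X190.921 Y160.628
G1 X173.729 Y129.330
G1 X139.440 Y119.355
G1 X108.142 Y136.547
G1 X98.167 Y170.836
G1 X115.359 Y202.134
G0 X64.613 Y148.876
M3 S479
G1 X62.813 Y154.416 F2316
G1 X58.100 Y157.841
G1 X52.274 Y157.841
G1 X47.561 Y154.416
G1 X45.761 Y148.876
G1 X47.561 Y143.336
G1 X52.274 Y139.911
G1 X58.100 Y139.911
G1 X62.813 Y143.336
G1 X64.613 Y148.876
G0 X28.755 Y191.077
M3 S479
G1 X53.333 Y191.077 F2316
G1 X53.333 Y130.767
G1 X28.755 Y130.767
G1 X28.755 Y191.077
G0 X29.453 Y199.719
M3 S479
G1 X21.106 Y180.794 F2316
G1 X8.890 Y197.485
G1 X29.453 Y199.719
M5
G0 X0.000 Y0.000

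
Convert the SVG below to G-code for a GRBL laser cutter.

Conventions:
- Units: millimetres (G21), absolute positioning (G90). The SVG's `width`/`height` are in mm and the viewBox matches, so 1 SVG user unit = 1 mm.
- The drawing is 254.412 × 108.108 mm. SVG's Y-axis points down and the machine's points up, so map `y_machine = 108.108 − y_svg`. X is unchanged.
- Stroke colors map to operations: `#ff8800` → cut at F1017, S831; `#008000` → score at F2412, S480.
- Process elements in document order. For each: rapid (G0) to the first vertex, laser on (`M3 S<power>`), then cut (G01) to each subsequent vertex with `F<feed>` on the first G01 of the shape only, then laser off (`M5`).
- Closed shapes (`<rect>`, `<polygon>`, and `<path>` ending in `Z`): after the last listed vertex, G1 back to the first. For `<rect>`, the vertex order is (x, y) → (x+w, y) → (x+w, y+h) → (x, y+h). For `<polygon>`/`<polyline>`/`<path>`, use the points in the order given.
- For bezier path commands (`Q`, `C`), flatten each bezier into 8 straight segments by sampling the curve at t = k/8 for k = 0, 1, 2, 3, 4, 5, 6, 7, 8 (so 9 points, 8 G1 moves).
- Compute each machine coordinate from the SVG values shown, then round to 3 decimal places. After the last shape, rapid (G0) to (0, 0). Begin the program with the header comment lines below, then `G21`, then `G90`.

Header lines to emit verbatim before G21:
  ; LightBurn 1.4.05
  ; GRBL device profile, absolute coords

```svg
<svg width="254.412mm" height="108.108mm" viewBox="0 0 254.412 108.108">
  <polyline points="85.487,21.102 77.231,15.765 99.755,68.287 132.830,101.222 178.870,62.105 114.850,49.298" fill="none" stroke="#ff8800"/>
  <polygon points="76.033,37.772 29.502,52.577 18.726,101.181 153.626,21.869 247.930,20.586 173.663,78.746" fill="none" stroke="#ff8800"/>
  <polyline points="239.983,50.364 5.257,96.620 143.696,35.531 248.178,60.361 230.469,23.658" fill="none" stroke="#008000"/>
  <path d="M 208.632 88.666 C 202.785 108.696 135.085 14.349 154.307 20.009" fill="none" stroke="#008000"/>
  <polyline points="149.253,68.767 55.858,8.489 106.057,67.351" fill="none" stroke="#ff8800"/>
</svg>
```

viewBox `0 0 254.412 108.108` with mm width/height → 1 unit = 1 mm. Flip: y_m = 108.108 − y_svg.

**Shape 1** — `<polyline>` open polyline, stroke `#ff8800` → cut (S831, F1017). Machine vertices: (85.487,87.006) → (77.231,92.343) → (99.755,39.821) → (132.830,6.886) → (178.870,46.003) → (114.850,58.810). Open path.

**Shape 2** — `<polygon>` closed polygon, stroke `#ff8800` → cut (S831, F1017). Machine vertices: (76.033,70.336) → (29.502,55.531) → (18.726,6.927) → (153.626,86.239) → (247.930,87.522) → (173.663,29.362) → (76.033,70.336). Closed: final G1 returns to the first vertex.

**Shape 3** — `<polyline>` open polyline, stroke `#008000` → score (S480, F2412). Machine vertices: (239.983,57.744) → (5.257,11.488) → (143.696,72.577) → (248.178,47.747) → (230.469,84.450). Open path.

**Shape 4** — `<path>` cubic bezier, stroke `#008000` → score (S480, F2412). Control points (SVG): P0=(208.632,88.666), P1=(202.785,108.696), P2=(135.085,14.349), P3=(154.307,20.009); sampled at t=k/8. Machine vertices: (208.632,19.442) → (203.831,16.873) → (194.974,22.515) → (183.805,33.856) → (172.069,48.382) → (161.507,63.581) → (153.864,76.942) → (150.883,85.952) → (154.307,88.099). Open path.

**Shape 5** — `<polyline>` open polyline, stroke `#ff8800` → cut (S831, F1017). Machine vertices: (149.253,39.341) → (55.858,99.619) → (106.057,40.757). Open path.

; LightBurn 1.4.05
; GRBL device profile, absolute coords
G21
G90
G0 X85.487 Y87.006
M3 S831
G01 X77.231 Y92.343 F1017
G01 X99.755 Y39.821
G01 X132.830 Y6.886
G01 X178.870 Y46.003
G01 X114.850 Y58.810
M5
G0 X76.033 Y70.336
M3 S831
G01 X29.502 Y55.531 F1017
G01 X18.726 Y6.927
G01 X153.626 Y86.239
G01 X247.930 Y87.522
G01 X173.663 Y29.362
G01 X76.033 Y70.336
M5
G0 X239.983 Y57.744
M3 S480
G01 X5.257 Y11.488 F2412
G01 X143.696 Y72.577
G01 X248.178 Y47.747
G01 X230.469 Y84.450
M5
G0 X208.632 Y19.442
M3 S480
G01 X203.831 Y16.873 F2412
G01 X194.974 Y22.515
G01 X183.805 Y33.856
G01 X172.069 Y48.382
G01 X161.507 Y63.581
G01 X153.864 Y76.942
G01 X150.883 Y85.952
G01 X154.307 Y88.099
M5
G0 X149.253 Y39.341
M3 S831
G01 X55.858 Y99.619 F1017
G01 X106.057 Y40.757
M5
G0 X0.000 Y0.000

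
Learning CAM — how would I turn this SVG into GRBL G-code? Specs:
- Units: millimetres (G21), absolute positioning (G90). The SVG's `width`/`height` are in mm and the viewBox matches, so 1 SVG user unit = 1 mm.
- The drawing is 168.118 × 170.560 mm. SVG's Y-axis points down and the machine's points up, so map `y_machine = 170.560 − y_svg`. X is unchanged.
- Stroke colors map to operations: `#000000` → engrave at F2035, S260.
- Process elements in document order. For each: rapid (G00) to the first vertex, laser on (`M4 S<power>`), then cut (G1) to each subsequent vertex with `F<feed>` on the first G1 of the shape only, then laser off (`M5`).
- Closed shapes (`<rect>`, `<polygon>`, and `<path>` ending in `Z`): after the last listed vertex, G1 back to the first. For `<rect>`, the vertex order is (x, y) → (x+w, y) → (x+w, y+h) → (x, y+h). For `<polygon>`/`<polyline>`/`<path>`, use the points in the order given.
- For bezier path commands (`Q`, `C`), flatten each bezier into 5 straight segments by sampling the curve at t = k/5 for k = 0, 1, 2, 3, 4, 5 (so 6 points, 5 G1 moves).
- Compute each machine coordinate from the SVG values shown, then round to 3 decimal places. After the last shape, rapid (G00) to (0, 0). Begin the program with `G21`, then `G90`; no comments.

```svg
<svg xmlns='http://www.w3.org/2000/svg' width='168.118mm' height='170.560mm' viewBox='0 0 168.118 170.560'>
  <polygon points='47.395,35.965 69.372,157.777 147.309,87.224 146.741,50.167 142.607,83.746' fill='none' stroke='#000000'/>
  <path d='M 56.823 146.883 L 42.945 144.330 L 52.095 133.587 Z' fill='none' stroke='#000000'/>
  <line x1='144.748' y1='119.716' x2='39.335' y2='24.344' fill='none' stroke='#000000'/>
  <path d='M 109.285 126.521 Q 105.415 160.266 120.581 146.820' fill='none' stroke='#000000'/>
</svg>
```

viewBox `0 0 168.118 170.560` with mm width/height → 1 unit = 1 mm. Flip: y_m = 170.560 − y_svg.

**Shape 1** — `<polygon>` closed polygon, stroke `#000000` → engrave (S260, F2035). Machine vertices: (47.395,134.595) → (69.372,12.783) → (147.309,83.336) → (146.741,120.393) → (142.607,86.814) → (47.395,134.595). Closed: final G1 returns to the first vertex.

**Shape 2** — `<path>` regular polygon, stroke `#000000` → engrave (S260, F2035). Machine vertices: (56.823,23.677) → (42.945,26.230) → (52.095,36.973) → (56.823,23.677). Closed: final G1 returns to the first vertex.

**Shape 3** — `<line>` line segment, stroke `#000000` → engrave (S260, F2035). Machine vertices: (144.748,50.844) → (39.335,146.216). Open path.

**Shape 4** — `<path>` quadratic bezier, stroke `#000000` → engrave (S260, F2035). Control points (SVG): P0=(109.285,126.521), P1=(105.415,160.266), P2=(120.581,146.820); sampled at t=k/5. Machine vertices: (109.285,44.039) → (108.498,32.429) → (109.235,24.594) → (111.494,20.534) → (115.276,20.249) → (120.581,23.740). Open path.

G21
G90
G00 X47.395 Y134.595
M4 S260
G1 X69.372 Y12.783 F2035
G1 X147.309 Y83.336
G1 X146.741 Y120.393
G1 X142.607 Y86.814
G1 X47.395 Y134.595
M5
G00 X56.823 Y23.677
M4 S260
G1 X42.945 Y26.230 F2035
G1 X52.095 Y36.973
G1 X56.823 Y23.677
M5
G00 X144.748 Y50.844
M4 S260
G1 X39.335 Y146.216 F2035
M5
G00 X109.285 Y44.039
M4 S260
G1 X108.498 Y32.429 F2035
G1 X109.235 Y24.594
G1 X111.494 Y20.534
G1 X115.276 Y20.249
G1 X120.581 Y23.740
M5
G00 X0.000 Y0.000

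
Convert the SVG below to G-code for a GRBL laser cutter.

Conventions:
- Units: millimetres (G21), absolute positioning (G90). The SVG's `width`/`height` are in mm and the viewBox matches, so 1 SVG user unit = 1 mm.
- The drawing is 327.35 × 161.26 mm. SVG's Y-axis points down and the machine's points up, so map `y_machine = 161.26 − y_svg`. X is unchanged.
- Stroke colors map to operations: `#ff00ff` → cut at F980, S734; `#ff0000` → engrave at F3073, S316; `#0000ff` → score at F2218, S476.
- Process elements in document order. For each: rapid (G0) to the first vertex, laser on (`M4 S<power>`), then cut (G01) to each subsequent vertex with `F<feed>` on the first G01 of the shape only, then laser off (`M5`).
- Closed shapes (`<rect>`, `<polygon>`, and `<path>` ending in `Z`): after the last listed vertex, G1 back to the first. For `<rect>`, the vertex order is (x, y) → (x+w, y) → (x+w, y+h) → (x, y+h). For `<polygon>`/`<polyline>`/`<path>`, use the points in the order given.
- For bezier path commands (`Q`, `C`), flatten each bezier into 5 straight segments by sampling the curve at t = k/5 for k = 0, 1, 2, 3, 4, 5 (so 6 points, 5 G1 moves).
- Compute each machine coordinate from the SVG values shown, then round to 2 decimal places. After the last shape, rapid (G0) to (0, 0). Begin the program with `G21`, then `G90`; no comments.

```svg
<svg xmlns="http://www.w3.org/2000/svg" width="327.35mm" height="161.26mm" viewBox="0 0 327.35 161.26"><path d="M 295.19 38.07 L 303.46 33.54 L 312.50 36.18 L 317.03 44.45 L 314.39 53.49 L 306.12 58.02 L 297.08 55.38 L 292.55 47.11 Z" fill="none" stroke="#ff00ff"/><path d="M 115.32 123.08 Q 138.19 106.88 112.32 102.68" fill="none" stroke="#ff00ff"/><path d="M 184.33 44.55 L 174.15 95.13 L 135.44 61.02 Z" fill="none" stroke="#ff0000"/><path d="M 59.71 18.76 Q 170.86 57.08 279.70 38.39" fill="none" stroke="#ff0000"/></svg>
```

viewBox `0 0 327.35 161.26` with mm width/height → 1 unit = 1 mm. Flip: y_m = 161.26 − y_svg.

**Shape 1** — `<path>` regular polygon, stroke `#ff00ff` → cut (S734, F980). Machine vertices: (295.19,123.19) → (303.46,127.72) → (312.50,125.08) → (317.03,116.81) → (314.39,107.77) → (306.12,103.24) → (297.08,105.88) → (292.55,114.15) → (295.19,123.19). Closed: final G1 returns to the first vertex.

**Shape 2** — `<path>` quadratic bezier, stroke `#ff00ff` → cut (S734, F980). Control points (SVG): P0=(115.32,123.08), P1=(138.19,106.88), P2=(112.32,102.68); sampled at t=k/5. Machine vertices: (115.32,38.18) → (122.52,44.18) → (125.82,49.22) → (125.22,53.30) → (120.72,56.42) → (112.32,58.58). Open path.

**Shape 3** — `<path>` regular polygon, stroke `#ff0000` → engrave (S316, F3073). Machine vertices: (184.33,116.71) → (174.15,66.13) → (135.44,100.24) → (184.33,116.71). Closed: final G1 returns to the first vertex.

**Shape 4** — `<path>` quadratic bezier, stroke `#ff0000` → engrave (S316, F3073). Control points (SVG): P0=(59.71,18.76), P1=(170.86,57.08), P2=(279.70,38.39); sampled at t=k/5. Machine vertices: (59.71,142.50) → (104.08,129.45) → (148.26,120.97) → (192.26,117.04) → (236.07,117.67) → (279.70,122.87). Open path.

G21
G90
G0 X295.19 Y123.19
M4 S734
G01 X303.46 Y127.72 F980
G01 X312.50 Y125.08
G01 X317.03 Y116.81
G01 X314.39 Y107.77
G01 X306.12 Y103.24
G01 X297.08 Y105.88
G01 X292.55 Y114.15
G01 X295.19 Y123.19
M5
G0 X115.32 Y38.18
M4 S734
G01 X122.52 Y44.18 F980
G01 X125.82 Y49.22
G01 X125.22 Y53.30
G01 X120.72 Y56.42
G01 X112.32 Y58.58
M5
G0 X184.33 Y116.71
M4 S316
G01 X174.15 Y66.13 F3073
G01 X135.44 Y100.24
G01 X184.33 Y116.71
M5
G0 X59.71 Y142.50
M4 S316
G01 X104.08 Y129.45 F3073
G01 X148.26 Y120.97
G01 X192.26 Y117.04
G01 X236.07 Y117.67
G01 X279.70 Y122.87
M5
G0 X0.00 Y0.00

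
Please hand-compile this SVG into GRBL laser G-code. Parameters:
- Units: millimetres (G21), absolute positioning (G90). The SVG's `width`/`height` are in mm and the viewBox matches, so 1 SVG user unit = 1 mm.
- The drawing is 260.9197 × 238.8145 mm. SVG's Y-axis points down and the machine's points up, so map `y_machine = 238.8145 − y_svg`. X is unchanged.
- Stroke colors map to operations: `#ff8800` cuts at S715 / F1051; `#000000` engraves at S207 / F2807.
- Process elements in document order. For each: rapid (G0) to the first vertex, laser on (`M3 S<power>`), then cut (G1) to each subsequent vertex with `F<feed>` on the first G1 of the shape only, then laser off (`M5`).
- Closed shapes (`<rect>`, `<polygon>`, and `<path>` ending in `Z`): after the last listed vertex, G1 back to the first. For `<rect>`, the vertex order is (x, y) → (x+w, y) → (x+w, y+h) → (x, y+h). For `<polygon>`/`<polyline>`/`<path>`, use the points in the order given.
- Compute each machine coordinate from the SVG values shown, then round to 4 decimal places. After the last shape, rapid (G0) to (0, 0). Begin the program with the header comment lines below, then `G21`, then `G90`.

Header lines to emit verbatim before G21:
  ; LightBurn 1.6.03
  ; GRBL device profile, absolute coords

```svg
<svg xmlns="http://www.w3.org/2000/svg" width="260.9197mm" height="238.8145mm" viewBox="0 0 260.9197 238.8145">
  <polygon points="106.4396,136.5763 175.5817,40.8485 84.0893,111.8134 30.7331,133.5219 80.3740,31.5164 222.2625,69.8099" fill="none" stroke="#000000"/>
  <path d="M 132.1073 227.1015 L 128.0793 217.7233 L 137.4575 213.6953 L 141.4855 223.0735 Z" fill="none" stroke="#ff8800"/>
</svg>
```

Since the viewBox matches the mm dimensions, user units are millimetres directly. The only transform is the Y-flip y_m = 238.8145 − y_svg.

Shape 1 is a closed polygon drawn with `<polygon>`. Its stroke #000000 means engrave at S207, F2807. After flipping Y the toolpath is (106.4396,102.2382) → (175.5817,197.9660) → (84.0893,127.0011) → (30.7331,105.2926) → (80.3740,207.2981) → (222.2625,169.0046) → (106.4396,102.2382), returning to the start.

Shape 2 is a regular polygon drawn with `<path>`. Its stroke #ff8800 means cut at S715, F1051. After flipping Y the toolpath is (132.1073,11.7130) → (128.0793,21.0912) → (137.4575,25.1192) → (141.4855,15.7410) → (132.1073,11.7130), returning to the start.

; LightBurn 1.6.03
; GRBL device profile, absolute coords
G21
G90
G0 X106.4396 Y102.2382
M3 S207
G1 X175.5817 Y197.9660 F2807
G1 X84.0893 Y127.0011
G1 X30.7331 Y105.2926
G1 X80.3740 Y207.2981
G1 X222.2625 Y169.0046
G1 X106.4396 Y102.2382
M5
G0 X132.1073 Y11.7130
M3 S715
G1 X128.0793 Y21.0912 F1051
G1 X137.4575 Y25.1192
G1 X141.4855 Y15.7410
G1 X132.1073 Y11.7130
M5
G0 X0.0000 Y0.0000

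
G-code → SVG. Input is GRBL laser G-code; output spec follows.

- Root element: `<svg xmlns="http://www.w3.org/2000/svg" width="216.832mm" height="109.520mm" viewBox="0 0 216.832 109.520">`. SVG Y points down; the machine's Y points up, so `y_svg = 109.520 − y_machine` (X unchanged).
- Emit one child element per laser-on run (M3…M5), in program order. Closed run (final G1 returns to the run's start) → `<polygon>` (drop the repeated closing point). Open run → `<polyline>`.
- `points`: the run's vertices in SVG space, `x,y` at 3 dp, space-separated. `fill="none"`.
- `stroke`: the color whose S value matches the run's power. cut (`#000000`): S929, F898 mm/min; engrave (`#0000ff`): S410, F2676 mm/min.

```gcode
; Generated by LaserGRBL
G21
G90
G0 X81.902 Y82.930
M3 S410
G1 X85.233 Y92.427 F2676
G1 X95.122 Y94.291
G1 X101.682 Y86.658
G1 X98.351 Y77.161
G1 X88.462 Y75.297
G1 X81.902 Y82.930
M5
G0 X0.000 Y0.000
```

y_svg = 109.520 − y_m. Every run uses S410, so all elements get stroke `#0000ff` (engrave).

[1] closed run; points: 81.902,26.590 85.233,17.093 95.122,15.229 101.682,22.862 98.351,32.359 88.462,34.223

<svg xmlns="http://www.w3.org/2000/svg" width="216.832mm" height="109.520mm" viewBox="0 0 216.832 109.520">
  <polygon points="81.902,26.590 85.233,17.093 95.122,15.229 101.682,22.862 98.351,32.359 88.462,34.223" fill="none" stroke="#0000ff"/>
</svg>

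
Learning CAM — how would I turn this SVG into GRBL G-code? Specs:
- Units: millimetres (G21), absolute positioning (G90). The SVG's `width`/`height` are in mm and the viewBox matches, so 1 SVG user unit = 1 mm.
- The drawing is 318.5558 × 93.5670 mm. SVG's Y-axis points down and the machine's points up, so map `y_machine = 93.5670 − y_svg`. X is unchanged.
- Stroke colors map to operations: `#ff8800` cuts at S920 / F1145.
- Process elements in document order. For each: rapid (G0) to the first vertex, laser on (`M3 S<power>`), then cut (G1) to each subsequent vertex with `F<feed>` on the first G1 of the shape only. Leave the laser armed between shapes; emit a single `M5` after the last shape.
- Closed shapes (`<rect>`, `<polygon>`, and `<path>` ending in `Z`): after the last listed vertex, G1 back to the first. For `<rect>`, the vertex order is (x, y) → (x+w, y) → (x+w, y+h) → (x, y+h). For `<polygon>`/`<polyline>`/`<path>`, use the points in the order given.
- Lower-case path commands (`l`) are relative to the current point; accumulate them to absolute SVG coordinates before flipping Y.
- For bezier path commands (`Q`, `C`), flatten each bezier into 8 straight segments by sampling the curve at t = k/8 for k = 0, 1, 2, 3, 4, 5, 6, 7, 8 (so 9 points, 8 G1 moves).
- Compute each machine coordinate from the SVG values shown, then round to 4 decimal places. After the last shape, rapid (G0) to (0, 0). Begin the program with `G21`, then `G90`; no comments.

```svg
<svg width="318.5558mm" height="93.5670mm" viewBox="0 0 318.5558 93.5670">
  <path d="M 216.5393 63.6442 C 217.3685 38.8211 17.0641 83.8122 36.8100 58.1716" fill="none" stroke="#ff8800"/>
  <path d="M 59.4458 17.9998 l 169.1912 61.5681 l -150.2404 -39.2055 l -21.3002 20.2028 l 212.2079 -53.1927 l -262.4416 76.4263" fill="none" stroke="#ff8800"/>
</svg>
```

G21
G90
G0 X216.5393 Y29.9228
M3 S920
G1 X208.2447 Y36.2332 F1145
G1 X186.0296 Y37.6444
G1 X154.8298 Y35.8022
G1 X119.5809 Y32.3525
G1 X85.2187 Y28.9411
G1 X56.6790 Y27.2139
G1 X38.8975 Y28.8167
G1 X36.8100 Y35.3954
G0 X59.4458 Y75.5672
M3 S920
G1 X228.6370 Y13.9991 F1145
G1 X78.3966 Y53.2046
G1 X57.0964 Y33.0018
G1 X269.3043 Y86.1945
G1 X6.8627 Y9.7682
M5
G0 X0.0000 Y0.0000

viewBox `0 0 318.5558 93.5670` with mm width/height → 1 unit = 1 mm. Flip: y_m = 93.5670 − y_svg.

**Shape 1** — `<path>` cubic bezier, stroke `#ff8800` → cut (S920, F1145). Control points (SVG): P0=(216.5393,63.6442), P1=(217.3685,38.8211), P2=(17.0641,83.8122), P3=(36.8100,58.1716); sampled at t=k/8. Machine vertices: (216.5393,29.9228) → (208.2447,36.2332) → (186.0296,37.6444) → (154.8298,35.8022) → (119.5809,32.3525) → (85.2187,28.9411) → (56.6790,27.2139) → (38.8975,28.8167) → (36.8100,35.3954). Open path.

**Shape 2** — `<path>` open polyline, stroke `#ff8800` → cut (S920, F1145). Machine vertices: (59.4458,75.5672) → (228.6370,13.9991) → (78.3966,53.2046) → (57.0964,33.0018) → (269.3043,86.1945) → (6.8627,9.7682). Open path.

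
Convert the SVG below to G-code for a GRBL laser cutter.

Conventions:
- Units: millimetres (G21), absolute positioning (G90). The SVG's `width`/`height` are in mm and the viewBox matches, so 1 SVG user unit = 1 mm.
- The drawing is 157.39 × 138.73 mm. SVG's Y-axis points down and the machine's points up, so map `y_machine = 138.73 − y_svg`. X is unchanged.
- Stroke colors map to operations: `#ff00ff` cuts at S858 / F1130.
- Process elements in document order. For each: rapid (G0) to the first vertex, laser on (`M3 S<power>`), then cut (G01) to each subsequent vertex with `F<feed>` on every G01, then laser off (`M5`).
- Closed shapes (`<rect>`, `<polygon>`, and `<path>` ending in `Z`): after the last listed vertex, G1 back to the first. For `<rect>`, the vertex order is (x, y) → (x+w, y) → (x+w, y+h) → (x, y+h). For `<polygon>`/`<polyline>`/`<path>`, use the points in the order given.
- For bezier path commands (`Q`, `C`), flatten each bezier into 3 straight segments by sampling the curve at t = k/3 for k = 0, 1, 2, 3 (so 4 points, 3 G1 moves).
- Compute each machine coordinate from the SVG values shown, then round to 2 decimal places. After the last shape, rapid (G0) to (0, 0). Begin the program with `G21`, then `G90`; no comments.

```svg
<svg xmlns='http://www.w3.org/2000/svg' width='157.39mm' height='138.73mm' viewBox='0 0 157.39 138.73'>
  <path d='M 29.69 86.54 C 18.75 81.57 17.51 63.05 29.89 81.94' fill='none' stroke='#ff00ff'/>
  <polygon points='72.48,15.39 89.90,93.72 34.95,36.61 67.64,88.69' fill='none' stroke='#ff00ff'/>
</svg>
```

G21
G90
G0 X29.69 Y52.19
M3 S858
G01 X22.13 Y59.79 F1130
G01 X21.90 Y65.10 F1130
G01 X29.89 Y56.79 F1130
M5
G0 X72.48 Y123.34
M3 S858
G01 X89.90 Y45.01 F1130
G01 X34.95 Y102.12 F1130
G01 X67.64 Y50.04 F1130
G01 X72.48 Y123.34 F1130
M5
G0 X0.00 Y0.00

1 u = 1 mm; y_m = 138.73 − y.

[1] `<path>` cubic bezier, #ff00ff→cut S858 F1130: (29.69,52.19) → (22.13,59.79) → (21.90,65.10) → (29.89,56.79)

[2] `<polygon>` closed polygon, #ff00ff→cut S858 F1130: (72.48,123.34) → (89.90,45.01) → (34.95,102.12) → (67.64,50.04) → (72.48,123.34) (closed)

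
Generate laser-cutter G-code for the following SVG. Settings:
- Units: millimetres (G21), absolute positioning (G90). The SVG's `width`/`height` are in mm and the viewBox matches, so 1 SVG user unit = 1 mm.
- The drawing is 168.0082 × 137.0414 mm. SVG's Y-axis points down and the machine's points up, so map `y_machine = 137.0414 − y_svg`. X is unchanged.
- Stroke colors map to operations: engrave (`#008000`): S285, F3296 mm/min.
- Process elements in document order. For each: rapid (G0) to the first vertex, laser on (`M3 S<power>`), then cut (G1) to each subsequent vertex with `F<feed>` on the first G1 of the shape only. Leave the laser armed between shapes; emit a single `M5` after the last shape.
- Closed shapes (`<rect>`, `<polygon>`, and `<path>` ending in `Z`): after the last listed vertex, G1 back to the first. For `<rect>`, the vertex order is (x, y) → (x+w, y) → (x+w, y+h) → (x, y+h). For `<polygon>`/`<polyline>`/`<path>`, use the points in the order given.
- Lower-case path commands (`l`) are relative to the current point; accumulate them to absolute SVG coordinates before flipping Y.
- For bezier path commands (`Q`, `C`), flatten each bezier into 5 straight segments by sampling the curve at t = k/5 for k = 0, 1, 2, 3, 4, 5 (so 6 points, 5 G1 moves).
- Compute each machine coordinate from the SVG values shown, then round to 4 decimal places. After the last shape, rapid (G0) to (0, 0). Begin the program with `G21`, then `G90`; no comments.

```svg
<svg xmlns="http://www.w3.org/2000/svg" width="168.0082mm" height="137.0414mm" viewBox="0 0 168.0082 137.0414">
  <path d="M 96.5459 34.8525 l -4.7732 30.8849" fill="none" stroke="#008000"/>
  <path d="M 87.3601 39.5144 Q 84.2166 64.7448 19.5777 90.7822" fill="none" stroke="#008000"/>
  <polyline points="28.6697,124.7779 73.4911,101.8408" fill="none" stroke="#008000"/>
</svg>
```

Since the viewBox matches the mm dimensions, user units are millimetres directly. The only transform is the Y-flip y_m = 137.0414 − y_svg.

Shape 1 is a line segment drawn with `<path>`. Its stroke #008000 means engrave at S285, F3296. After flipping Y the toolpath is (96.5459,102.1889) → (91.7727,71.3040).

Shape 2 is a quadratic bezier drawn with `<path>`. Its stroke #008000 means engrave at S285, F3296. After flipping Y the toolpath is (87.3601,97.5270) → (83.6429,87.4026) → (75.0060,77.2136) → (61.4496,66.9600) → (42.9734,56.6419) → (19.5777,46.2592).

Shape 3 is a line segment drawn with `<polyline>`. Its stroke #008000 means engrave at S285, F3296. After flipping Y the toolpath is (28.6697,12.2635) → (73.4911,35.2006).

G21
G90
G0 X96.5459 Y102.1889
M3 S285
G1 X91.7727 Y71.3040 F3296
G0 X87.3601 Y97.5270
M3 S285
G1 X83.6429 Y87.4026 F3296
G1 X75.0060 Y77.2136
G1 X61.4496 Y66.9600
G1 X42.9734 Y56.6419
G1 X19.5777 Y46.2592
G0 X28.6697 Y12.2635
M3 S285
G1 X73.4911 Y35.2006 F3296
M5
G0 X0.0000 Y0.0000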